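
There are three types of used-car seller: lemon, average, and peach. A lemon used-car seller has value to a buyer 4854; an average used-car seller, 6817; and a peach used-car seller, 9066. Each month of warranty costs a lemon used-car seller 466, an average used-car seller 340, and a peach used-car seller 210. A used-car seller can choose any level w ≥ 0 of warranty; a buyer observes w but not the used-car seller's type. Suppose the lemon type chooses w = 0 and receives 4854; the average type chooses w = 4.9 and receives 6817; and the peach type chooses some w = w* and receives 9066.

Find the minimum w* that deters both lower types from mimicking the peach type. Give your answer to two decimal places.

11.51

Average type (on-path payoff 6817 − 340×4.9 = 5151) won't mimic when 5151 ≥ 9066 − 340·w*, i.e. w* ≥ 11.51.
Lemon type (on-path payoff 4854) won't mimic when 4854 ≥ 9066 − 466·w*, i.e. w* ≥ 9.04.
Both must hold, so w* = max(9.04, 11.51) = 11.51. The average type's constraint binds.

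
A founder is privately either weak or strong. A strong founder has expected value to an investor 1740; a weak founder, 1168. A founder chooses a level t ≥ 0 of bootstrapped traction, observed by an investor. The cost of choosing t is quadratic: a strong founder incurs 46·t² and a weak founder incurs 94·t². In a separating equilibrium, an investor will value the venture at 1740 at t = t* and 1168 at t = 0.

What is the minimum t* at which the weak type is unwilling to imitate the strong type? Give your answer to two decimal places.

The weak type at t = 0 receives 1168; imitating at t* yields 1740 − 94·t*².
Indifference: 1168 = 1740 − 94·t*², so t*² = (1740 − 1168) / 94 ≈ 6.0851.
t* = √6.0851 ≈ 2.47.

2.47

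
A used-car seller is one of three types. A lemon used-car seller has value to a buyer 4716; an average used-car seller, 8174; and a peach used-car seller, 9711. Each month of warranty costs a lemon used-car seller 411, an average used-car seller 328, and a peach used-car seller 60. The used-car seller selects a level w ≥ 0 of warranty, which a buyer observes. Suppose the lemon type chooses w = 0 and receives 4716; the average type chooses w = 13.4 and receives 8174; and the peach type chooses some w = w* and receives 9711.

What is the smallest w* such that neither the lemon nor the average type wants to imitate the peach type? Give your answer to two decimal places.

18.09

Average type (on-path payoff 8174 − 328×13.4 = 3778.8) won't mimic when 3778.8 ≥ 9711 − 328·w*, i.e. w* ≥ 18.09.
Lemon type (on-path payoff 4716) won't mimic when 4716 ≥ 9711 − 411·w*, i.e. w* ≥ 12.15.
Both must hold, so w* = max(12.15, 18.09) = 18.09. The average type's constraint binds.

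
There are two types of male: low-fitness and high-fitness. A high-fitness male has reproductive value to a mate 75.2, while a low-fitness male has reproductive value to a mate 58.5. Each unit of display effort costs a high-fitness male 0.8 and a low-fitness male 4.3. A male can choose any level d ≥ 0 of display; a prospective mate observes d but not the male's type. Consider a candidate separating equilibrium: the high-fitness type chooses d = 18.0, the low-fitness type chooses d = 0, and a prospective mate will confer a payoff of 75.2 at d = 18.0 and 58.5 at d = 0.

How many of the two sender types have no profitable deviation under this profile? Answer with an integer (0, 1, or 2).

2

High-fitness type: signal → 75.2 − 0.8 × 18.0 = 60.8; deviate to 0 → 58.5. IC holds (60.8 ≥ 58.5).
Low-fitness type: stay at 0 → 58.5; mimic → 75.2 − 4.3 × 18.0 = -2.2. IC holds (58.5 ≥ -2.2).
2 of 2 constraints hold, so this is a separating equilibrium.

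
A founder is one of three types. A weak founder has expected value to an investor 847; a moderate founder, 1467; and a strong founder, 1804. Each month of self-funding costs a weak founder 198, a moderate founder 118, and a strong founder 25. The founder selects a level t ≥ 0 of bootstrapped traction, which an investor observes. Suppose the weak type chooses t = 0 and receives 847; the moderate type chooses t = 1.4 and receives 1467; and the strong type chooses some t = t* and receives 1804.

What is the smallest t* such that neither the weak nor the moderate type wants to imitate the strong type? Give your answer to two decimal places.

4.83

Weak type (on-path payoff 847) won't mimic when 847 ≥ 1804 − 198·t*, i.e. t* ≥ 4.83.
Moderate type (on-path payoff 1467 − 118×1.4 = 1301.8) won't mimic when 1301.8 ≥ 1804 − 118·t*, i.e. t* ≥ 4.26.
Both must hold, so t* = max(4.83, 4.26) = 4.83. The weak type's constraint binds.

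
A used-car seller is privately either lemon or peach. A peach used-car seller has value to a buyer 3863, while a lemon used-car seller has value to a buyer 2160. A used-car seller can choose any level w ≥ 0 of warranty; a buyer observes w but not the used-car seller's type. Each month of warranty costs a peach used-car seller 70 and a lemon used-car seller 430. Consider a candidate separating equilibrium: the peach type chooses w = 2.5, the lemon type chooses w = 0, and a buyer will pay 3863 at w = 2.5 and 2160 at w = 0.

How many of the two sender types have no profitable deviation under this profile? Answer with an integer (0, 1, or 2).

1

Peach type: signal → 3863 − 70 × 2.5 = 3688; deviate to 0 → 2160. IC holds (3688 ≥ 2160).
Lemon type: stay at 0 → 2160; mimic → 3863 − 430 × 2.5 = 2788. IC fails (2160 < 2788).
1 of 2 constraints hold, so this profile is not an equilibrium.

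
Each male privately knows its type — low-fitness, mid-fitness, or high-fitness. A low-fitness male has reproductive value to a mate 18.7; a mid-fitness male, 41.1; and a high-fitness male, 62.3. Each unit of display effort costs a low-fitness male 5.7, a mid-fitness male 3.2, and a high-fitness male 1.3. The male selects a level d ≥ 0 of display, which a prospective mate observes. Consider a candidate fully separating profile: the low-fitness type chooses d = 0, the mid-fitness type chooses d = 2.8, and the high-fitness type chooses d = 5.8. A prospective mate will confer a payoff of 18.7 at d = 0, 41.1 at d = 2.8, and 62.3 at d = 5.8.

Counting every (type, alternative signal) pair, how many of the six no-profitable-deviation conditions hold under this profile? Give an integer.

Mid-fitness (own payoff 41.1 − 3.2×2.8 = 32.14): to d=0 gives 18.7 → no gain ✓; to d=5.8 gives 62.3 − 3.2×5.8 = 43.74 → profitable ✗.
High-fitness (own payoff 62.3 − 1.3×5.8 = 54.76): to d=0 gives 18.7 → no gain ✓; to d=2.8 gives 41.1 − 1.3×2.8 = 37.46 → no gain ✓.
Low-fitness (own payoff 18.7): to d=2.8 gives 41.1 − 5.7×2.8 = 25.14 → profitable ✗; to d=5.8 gives 62.3 − 5.7×5.8 = 29.24 → profitable ✗.
3 of the 6 constraints hold; not an equilibrium.

3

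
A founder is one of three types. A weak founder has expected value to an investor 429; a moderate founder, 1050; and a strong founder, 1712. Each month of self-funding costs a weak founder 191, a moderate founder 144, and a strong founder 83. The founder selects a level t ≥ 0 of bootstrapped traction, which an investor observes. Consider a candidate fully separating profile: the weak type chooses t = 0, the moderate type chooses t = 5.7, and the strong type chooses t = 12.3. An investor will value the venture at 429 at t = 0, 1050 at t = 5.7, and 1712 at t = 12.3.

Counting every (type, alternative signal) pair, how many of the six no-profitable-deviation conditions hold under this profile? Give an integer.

Weak (own payoff 429): to t=5.7 gives 1050 − 191×5.7 = -38.7 → no gain ✓; to t=12.3 gives 1712 − 191×12.3 = -637.3 → no gain ✓.
Strong (own payoff 1712 − 83×12.3 = 691.1): to t=0 gives 429 → no gain ✓; to t=5.7 gives 1050 − 83×5.7 = 576.9 → no gain ✓.
Moderate (own payoff 1050 − 144×5.7 = 229.2): to t=0 gives 429 → profitable ✗; to t=12.3 gives 1712 − 144×12.3 = -59.2 → no gain ✓.
5 of the 6 constraints hold; not an equilibrium.

5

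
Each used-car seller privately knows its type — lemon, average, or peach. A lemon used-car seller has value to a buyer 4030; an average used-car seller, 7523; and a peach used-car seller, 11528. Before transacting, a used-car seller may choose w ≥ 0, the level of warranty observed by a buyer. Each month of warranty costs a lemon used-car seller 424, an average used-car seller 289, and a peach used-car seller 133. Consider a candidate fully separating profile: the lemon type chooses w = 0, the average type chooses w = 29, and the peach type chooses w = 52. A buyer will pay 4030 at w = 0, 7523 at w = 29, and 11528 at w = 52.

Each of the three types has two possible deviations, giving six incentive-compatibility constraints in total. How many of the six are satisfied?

5

Peach (own payoff 11528 − 133×52 = 4612): to w=0 gives 4030 → no gain ✓; to w=29 gives 7523 − 133×29 = 3666 → no gain ✓.
Average (own payoff 7523 − 289×29 = -858): to w=0 gives 4030 → profitable ✗; to w=52 gives 11528 − 289×52 = -3500 → no gain ✓.
Lemon (own payoff 4030): to w=29 gives 7523 − 424×29 = -4773 → no gain ✓; to w=52 gives 11528 − 424×52 = -10520 → no gain ✓.
5 of the 6 constraints hold; not an equilibrium.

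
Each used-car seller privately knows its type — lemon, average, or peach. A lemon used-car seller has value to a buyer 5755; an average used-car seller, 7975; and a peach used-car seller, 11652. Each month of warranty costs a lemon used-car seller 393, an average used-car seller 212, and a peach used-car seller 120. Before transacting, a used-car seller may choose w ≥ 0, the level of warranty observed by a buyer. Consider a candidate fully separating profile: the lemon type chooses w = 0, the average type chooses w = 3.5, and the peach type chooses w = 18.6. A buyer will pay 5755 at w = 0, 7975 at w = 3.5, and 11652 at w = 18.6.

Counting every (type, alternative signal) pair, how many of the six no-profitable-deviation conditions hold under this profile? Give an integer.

Peach (own payoff 11652 − 120×18.6 = 9420): to w=0 gives 5755 → no gain ✓; to w=3.5 gives 7975 − 120×3.5 = 7555 → no gain ✓.
Lemon (own payoff 5755): to w=3.5 gives 7975 − 393×3.5 = 6599.5 → profitable ✗; to w=18.6 gives 11652 − 393×18.6 = 4342.2 → no gain ✓.
Average (own payoff 7975 − 212×3.5 = 7233): to w=0 gives 5755 → no gain ✓; to w=18.6 gives 11652 − 212×18.6 = 7708.8 → profitable ✗.
4 of the 6 constraints hold; not an equilibrium.

4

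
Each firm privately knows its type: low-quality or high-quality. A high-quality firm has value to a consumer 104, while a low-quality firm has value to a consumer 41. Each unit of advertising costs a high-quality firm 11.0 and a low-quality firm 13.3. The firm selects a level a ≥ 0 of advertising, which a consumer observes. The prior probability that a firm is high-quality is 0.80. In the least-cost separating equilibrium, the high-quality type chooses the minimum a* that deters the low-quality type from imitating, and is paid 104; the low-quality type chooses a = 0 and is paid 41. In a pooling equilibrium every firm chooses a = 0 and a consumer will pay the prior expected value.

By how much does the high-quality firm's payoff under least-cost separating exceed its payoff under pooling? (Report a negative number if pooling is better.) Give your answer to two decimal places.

Least-cost separating signal: a* solves 41 = 104 − 13.3·a*, so a* = (104 − 41)/13.3 ≈ 4.7368.
High-quality type's separating payoff: 104 − 11.0 × a* = 104 − 11.0 × (104 − 41)/13.3 = 104 − 693/13.3 ≈ 51.8947.
Pooling payoff: 0.80 × 104 + 0.20 × 41 = 91.4.
Difference: 51.8947 − 91.4 = -39.5053, i.e. -39.51 to two decimal places.
The high-quality type would prefer the pooling outcome.

-39.51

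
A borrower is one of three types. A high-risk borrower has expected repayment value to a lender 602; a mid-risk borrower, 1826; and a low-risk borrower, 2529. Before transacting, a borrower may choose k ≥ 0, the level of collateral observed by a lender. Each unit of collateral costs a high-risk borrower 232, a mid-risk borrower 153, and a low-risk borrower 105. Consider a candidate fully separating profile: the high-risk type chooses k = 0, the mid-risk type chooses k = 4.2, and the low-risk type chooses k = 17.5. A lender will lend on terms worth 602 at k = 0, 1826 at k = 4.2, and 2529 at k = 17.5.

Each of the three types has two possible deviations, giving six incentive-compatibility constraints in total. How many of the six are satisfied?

4

Mid-risk (own payoff 1826 − 153×4.2 = 1183.4): to k=0 gives 602 → no gain ✓; to k=17.5 gives 2529 − 153×17.5 = -148.5 → no gain ✓.
Low-risk (own payoff 2529 − 105×17.5 = 691.5): to k=0 gives 602 → no gain ✓; to k=4.2 gives 1826 − 105×4.2 = 1385 → profitable ✗.
High-risk (own payoff 602): to k=4.2 gives 1826 − 232×4.2 = 851.6 → profitable ✗; to k=17.5 gives 2529 − 232×17.5 = -1531 → no gain ✓.
4 of the 6 constraints hold; not an equilibrium.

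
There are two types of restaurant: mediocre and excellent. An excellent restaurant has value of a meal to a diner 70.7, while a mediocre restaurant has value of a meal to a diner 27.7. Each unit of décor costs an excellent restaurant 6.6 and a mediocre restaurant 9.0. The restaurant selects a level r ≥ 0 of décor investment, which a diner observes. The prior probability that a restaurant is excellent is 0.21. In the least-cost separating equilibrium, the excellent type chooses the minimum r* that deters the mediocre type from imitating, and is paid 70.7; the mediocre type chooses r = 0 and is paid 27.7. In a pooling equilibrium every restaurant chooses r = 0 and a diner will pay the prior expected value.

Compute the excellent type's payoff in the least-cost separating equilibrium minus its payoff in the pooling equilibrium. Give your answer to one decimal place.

2.4

Least-cost separating signal: r* solves 27.7 = 70.7 − 9.0·r*, so r* = (70.7 − 27.7)/9.0 ≈ 4.7778.
Excellent type's separating payoff: 70.7 − 6.6 × r* = 70.7 − 6.6 × (70.7 − 27.7)/9.0 = 70.7 − 283.8/9.0 ≈ 39.167.
Pooling payoff: 0.21 × 70.7 + 0.79 × 27.7 = 36.73.
Difference: 39.167 − 36.73 = 2.437, i.e. 2.4 to one decimal place.
The excellent type prefers to separate.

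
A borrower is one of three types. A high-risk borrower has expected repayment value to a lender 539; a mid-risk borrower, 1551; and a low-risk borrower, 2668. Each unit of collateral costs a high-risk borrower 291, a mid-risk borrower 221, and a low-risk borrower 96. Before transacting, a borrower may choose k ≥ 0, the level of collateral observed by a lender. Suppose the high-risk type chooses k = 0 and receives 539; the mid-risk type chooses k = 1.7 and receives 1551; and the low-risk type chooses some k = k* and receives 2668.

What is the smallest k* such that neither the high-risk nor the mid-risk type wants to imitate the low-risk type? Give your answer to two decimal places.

Mid-risk type (on-path payoff 1551 − 221×1.7 = 1175.3) won't mimic when 1175.3 ≥ 2668 − 221·k*, i.e. k* ≥ 6.75.
High-risk type (on-path payoff 539) won't mimic when 539 ≥ 2668 − 291·k*, i.e. k* ≥ 7.32.
Both must hold, so k* = max(7.32, 6.75) = 7.32. The high-risk type's constraint binds.

7.32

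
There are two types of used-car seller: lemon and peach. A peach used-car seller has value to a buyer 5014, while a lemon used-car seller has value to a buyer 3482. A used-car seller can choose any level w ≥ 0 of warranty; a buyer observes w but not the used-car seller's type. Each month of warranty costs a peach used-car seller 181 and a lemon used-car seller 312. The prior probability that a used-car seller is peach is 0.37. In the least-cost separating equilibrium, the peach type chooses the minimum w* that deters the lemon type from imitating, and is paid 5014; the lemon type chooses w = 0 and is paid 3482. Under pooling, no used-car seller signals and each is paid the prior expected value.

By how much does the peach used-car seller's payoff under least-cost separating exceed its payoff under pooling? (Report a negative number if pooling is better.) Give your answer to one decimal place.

76.4

Least-cost separating signal: w* solves 3482 = 5014 − 312·w*, so w* = (5014 − 3482)/312 ≈ 4.9103.
Peach type's separating payoff: 5014 − 181 × w* = 5014 − 181 × (5014 − 3482)/312 = 5014 − 277292/312 ≈ 4125.244.
Pooling payoff: 0.37 × 5014 + 0.63 × 3482 = 4048.84.
Difference: 4125.244 − 4048.84 = 76.404, i.e. 76.4 to one decimal place.
The peach type prefers to separate.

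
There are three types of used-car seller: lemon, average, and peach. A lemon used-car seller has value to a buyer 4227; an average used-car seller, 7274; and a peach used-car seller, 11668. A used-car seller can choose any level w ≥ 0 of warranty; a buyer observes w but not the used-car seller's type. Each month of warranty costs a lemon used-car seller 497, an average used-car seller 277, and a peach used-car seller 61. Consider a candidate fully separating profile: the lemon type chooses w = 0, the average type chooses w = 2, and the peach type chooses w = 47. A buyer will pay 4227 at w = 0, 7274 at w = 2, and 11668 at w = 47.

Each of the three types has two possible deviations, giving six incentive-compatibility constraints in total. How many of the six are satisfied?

Lemon (own payoff 4227): to w=2 gives 7274 − 497×2 = 6280 → profitable ✗; to w=47 gives 11668 − 497×47 = -11691 → no gain ✓.
Average (own payoff 7274 − 277×2 = 6720): to w=0 gives 4227 → no gain ✓; to w=47 gives 11668 − 277×47 = -1351 → no gain ✓.
Peach (own payoff 11668 − 61×47 = 8801): to w=0 gives 4227 → no gain ✓; to w=2 gives 7274 − 61×2 = 7152 → no gain ✓.
5 of the 6 constraints hold; not an equilibrium.

5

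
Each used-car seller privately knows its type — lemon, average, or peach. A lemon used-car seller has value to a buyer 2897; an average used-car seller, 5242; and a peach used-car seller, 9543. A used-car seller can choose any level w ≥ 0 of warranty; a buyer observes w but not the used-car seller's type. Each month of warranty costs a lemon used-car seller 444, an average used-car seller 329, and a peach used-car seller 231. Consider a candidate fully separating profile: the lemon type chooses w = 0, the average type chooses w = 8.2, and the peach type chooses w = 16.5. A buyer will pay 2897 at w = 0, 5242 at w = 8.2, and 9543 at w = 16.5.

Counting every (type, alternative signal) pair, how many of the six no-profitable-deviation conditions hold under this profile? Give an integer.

4

Average (own payoff 5242 − 329×8.2 = 2544.2): to w=0 gives 2897 → profitable ✗; to w=16.5 gives 9543 − 329×16.5 = 4114.5 → profitable ✗.
Peach (own payoff 9543 − 231×16.5 = 5731.5): to w=0 gives 2897 → no gain ✓; to w=8.2 gives 5242 − 231×8.2 = 3347.8 → no gain ✓.
Lemon (own payoff 2897): to w=8.2 gives 5242 − 444×8.2 = 1601.2 → no gain ✓; to w=16.5 gives 9543 − 444×16.5 = 2217 → no gain ✓.
4 of the 6 constraints hold; not an equilibrium.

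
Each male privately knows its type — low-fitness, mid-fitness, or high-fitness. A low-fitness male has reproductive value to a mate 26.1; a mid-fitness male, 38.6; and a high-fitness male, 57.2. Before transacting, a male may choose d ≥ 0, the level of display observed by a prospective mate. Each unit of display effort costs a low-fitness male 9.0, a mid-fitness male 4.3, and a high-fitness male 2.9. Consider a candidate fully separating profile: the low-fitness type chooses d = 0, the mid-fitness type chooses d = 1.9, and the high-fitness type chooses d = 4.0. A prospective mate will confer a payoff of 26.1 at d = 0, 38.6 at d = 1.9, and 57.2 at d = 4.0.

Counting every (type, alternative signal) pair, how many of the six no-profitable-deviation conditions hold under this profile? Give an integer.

5

Low-fitness (own payoff 26.1): to d=1.9 gives 38.6 − 9.0×1.9 = 21.5 → no gain ✓; to d=4.0 gives 57.2 − 9.0×4.0 = 21.2 → no gain ✓.
Mid-fitness (own payoff 38.6 − 4.3×1.9 = 30.43): to d=0 gives 26.1 → no gain ✓; to d=4.0 gives 57.2 − 4.3×4.0 = 40 → profitable ✗.
High-fitness (own payoff 57.2 − 2.9×4.0 = 45.6): to d=0 gives 26.1 → no gain ✓; to d=1.9 gives 38.6 − 2.9×1.9 = 33.09 → no gain ✓.
5 of the 6 constraints hold; not an equilibrium.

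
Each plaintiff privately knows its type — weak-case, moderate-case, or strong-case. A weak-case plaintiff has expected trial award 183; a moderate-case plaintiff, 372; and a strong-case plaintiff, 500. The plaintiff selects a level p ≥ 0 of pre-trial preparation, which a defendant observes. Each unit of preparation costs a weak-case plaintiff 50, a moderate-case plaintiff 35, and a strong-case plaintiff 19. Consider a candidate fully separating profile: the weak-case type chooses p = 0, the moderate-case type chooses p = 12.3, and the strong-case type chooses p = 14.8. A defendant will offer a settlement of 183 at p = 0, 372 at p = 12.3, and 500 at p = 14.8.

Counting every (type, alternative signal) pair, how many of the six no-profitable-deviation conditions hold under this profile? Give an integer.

4

Strong-case (own payoff 500 − 19×14.8 = 218.8): to p=0 gives 183 → no gain ✓; to p=12.3 gives 372 − 19×12.3 = 138.3 → no gain ✓.
Moderate-case (own payoff 372 − 35×12.3 = -58.5): to p=0 gives 183 → profitable ✗; to p=14.8 gives 500 − 35×14.8 = -18 → profitable ✗.
Weak-case (own payoff 183): to p=12.3 gives 372 − 50×12.3 = -243 → no gain ✓; to p=14.8 gives 500 − 50×14.8 = -240 → no gain ✓.
4 of the 6 constraints hold; not an equilibrium.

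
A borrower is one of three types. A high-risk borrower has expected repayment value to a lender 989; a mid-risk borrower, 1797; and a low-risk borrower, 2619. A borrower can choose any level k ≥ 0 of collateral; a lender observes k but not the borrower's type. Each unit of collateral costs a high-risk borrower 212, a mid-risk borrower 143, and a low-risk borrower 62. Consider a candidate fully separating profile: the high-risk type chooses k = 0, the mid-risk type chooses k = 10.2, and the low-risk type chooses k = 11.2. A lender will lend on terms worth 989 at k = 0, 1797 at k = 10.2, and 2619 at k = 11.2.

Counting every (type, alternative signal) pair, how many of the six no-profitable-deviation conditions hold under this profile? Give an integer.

4

High-risk (own payoff 989): to k=10.2 gives 1797 − 212×10.2 = -365.4 → no gain ✓; to k=11.2 gives 2619 − 212×11.2 = 244.6 → no gain ✓.
Low-risk (own payoff 2619 − 62×11.2 = 1924.6): to k=0 gives 989 → no gain ✓; to k=10.2 gives 1797 − 62×10.2 = 1164.6 → no gain ✓.
Mid-risk (own payoff 1797 − 143×10.2 = 338.4): to k=0 gives 989 → profitable ✗; to k=11.2 gives 2619 − 143×11.2 = 1017.4 → profitable ✗.
4 of the 6 constraints hold; not an equilibrium.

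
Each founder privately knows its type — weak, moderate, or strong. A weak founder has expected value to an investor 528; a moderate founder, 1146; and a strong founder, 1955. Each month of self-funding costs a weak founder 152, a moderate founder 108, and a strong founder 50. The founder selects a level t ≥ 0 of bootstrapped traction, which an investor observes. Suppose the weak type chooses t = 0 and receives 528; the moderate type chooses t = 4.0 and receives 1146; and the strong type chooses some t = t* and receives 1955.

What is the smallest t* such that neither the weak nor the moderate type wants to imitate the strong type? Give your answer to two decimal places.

11.49

Moderate type (on-path payoff 1146 − 108×4.0 = 714) won't mimic when 714 ≥ 1955 − 108·t*, i.e. t* ≥ 11.49.
Weak type (on-path payoff 528) won't mimic when 528 ≥ 1955 − 152·t*, i.e. t* ≥ 9.39.
Both must hold, so t* = max(9.39, 11.49) = 11.49. The moderate type's constraint binds.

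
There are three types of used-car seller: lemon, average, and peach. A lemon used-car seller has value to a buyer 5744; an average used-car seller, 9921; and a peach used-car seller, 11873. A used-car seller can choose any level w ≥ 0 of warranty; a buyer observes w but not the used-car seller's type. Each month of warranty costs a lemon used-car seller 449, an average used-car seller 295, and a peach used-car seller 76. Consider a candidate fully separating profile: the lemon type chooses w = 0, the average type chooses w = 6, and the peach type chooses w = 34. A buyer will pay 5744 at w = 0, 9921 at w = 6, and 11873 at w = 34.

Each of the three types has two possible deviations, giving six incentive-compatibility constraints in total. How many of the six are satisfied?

Peach (own payoff 11873 − 76×34 = 9289): to w=0 gives 5744 → no gain ✓; to w=6 gives 9921 − 76×6 = 9465 → profitable ✗.
Average (own payoff 9921 − 295×6 = 8151): to w=0 gives 5744 → no gain ✓; to w=34 gives 11873 − 295×34 = 1843 → no gain ✓.
Lemon (own payoff 5744): to w=6 gives 9921 − 449×6 = 7227 → profitable ✗; to w=34 gives 11873 − 449×34 = -3393 → no gain ✓.
4 of the 6 constraints hold; not an equilibrium.

4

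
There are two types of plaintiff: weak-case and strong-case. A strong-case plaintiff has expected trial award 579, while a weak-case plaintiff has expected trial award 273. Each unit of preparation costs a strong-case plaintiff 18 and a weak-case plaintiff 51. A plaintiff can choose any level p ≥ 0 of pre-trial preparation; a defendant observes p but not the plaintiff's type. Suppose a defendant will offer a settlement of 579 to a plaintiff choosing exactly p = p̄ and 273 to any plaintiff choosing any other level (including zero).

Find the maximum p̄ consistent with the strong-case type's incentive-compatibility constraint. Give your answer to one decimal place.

17.0

Choosing p̄ yields the strong-case type 579 − 18·p̄; choosing zero yields 273.
The strong-case type is indifferent at 579 − 18·p̄ = 273, i.e. p̄ = (579 − 273) / 18 = 17.0.
For any p̄ above 17.0 the strong-case type would rather pool at zero, so separation collapses.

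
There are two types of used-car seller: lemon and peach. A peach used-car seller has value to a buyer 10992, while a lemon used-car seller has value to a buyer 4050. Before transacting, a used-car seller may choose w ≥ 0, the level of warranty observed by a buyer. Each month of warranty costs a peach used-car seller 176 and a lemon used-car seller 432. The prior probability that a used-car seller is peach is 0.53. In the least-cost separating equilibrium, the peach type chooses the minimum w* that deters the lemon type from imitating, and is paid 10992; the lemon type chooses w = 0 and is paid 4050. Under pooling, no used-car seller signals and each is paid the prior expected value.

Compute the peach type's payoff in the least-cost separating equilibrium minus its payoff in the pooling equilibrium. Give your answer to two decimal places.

Least-cost separating signal: w* solves 4050 = 10992 − 432·w*, so w* = (10992 − 4050)/432 ≈ 16.0694.
Peach type's separating payoff: 10992 − 176 × w* = 10992 − 176 × (10992 − 4050)/432 = 10992 − 1221792/432 ≈ 8163.7778.
Pooling payoff: 0.53 × 10992 + 0.47 × 4050 = 7729.26.
Difference: 8163.7778 − 7729.26 = 434.5178, i.e. 434.52 to two decimal places.
The peach type prefers to separate.

434.52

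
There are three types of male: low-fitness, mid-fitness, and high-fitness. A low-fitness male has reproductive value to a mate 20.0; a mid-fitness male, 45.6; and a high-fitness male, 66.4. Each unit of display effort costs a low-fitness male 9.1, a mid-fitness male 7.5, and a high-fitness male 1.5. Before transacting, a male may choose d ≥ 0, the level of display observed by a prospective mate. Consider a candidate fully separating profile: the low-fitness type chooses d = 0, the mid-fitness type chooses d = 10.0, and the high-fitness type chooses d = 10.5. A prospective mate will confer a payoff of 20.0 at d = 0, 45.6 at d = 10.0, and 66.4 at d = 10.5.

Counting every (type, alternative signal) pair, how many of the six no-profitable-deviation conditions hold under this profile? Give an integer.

Low-fitness (own payoff 20.0): to d=10.0 gives 45.6 − 9.1×10.0 = -45.4 → no gain ✓; to d=10.5 gives 66.4 − 9.1×10.5 = -29.15 → no gain ✓.
High-fitness (own payoff 66.4 − 1.5×10.5 = 50.65): to d=0 gives 20.0 → no gain ✓; to d=10.0 gives 45.6 − 1.5×10.0 = 30.6 → no gain ✓.
Mid-fitness (own payoff 45.6 − 7.5×10.0 = -29.4): to d=0 gives 20.0 → profitable ✗; to d=10.5 gives 66.4 − 7.5×10.5 = -12.35 → profitable ✗.
4 of the 6 constraints hold; not an equilibrium.

4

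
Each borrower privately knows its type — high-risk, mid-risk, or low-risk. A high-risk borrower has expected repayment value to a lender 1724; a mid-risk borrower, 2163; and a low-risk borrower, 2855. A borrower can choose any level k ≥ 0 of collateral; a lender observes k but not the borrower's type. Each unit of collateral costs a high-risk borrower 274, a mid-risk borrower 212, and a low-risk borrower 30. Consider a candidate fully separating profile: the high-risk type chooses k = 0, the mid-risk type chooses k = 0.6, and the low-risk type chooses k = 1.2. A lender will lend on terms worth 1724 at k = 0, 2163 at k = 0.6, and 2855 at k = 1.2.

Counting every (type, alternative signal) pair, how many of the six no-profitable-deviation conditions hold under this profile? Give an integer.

Mid-risk (own payoff 2163 − 212×0.6 = 2035.8): to k=0 gives 1724 → no gain ✓; to k=1.2 gives 2855 − 212×1.2 = 2600.6 → profitable ✗.
High-risk (own payoff 1724): to k=0.6 gives 2163 − 274×0.6 = 1998.6 → profitable ✗; to k=1.2 gives 2855 − 274×1.2 = 2526.2 → profitable ✗.
Low-risk (own payoff 2855 − 30×1.2 = 2819): to k=0 gives 1724 → no gain ✓; to k=0.6 gives 2163 − 30×0.6 = 2145 → no gain ✓.
3 of the 6 constraints hold; not an equilibrium.

3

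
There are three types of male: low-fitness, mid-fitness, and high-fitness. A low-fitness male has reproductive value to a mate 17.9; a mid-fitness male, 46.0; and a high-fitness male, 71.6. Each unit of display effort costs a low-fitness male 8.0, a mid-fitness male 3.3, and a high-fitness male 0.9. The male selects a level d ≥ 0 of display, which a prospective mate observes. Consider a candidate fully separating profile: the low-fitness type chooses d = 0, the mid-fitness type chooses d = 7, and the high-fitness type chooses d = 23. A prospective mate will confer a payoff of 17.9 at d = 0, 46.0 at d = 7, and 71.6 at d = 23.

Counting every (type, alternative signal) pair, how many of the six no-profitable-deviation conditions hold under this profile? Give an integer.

Low-fitness (own payoff 17.9): to d=7 gives 46.0 − 8.0×7 = -10 → no gain ✓; to d=23 gives 71.6 − 8.0×23 = -112.4 → no gain ✓.
High-fitness (own payoff 71.6 − 0.9×23 = 50.9): to d=0 gives 17.9 → no gain ✓; to d=7 gives 46.0 − 0.9×7 = 39.7 → no gain ✓.
Mid-fitness (own payoff 46.0 − 3.3×7 = 22.9): to d=0 gives 17.9 → no gain ✓; to d=23 gives 71.6 − 3.3×23 = -4.3 → no gain ✓.
6 of the 6 constraints hold; this profile is a separating equilibrium.

6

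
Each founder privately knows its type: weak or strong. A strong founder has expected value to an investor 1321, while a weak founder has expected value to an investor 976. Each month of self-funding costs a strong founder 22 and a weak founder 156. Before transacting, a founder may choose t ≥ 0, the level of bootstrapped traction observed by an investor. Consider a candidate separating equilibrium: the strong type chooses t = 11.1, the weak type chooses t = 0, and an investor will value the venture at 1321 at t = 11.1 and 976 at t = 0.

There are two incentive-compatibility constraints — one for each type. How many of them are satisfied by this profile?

2

Weak type: stay at 0 → 976; mimic → 1321 − 156 × 11.1 = -410.6. IC holds (976 ≥ -410.6).
Strong type: signal → 1321 − 22 × 11.1 = 1076.8; deviate to 0 → 976. IC holds (1076.8 ≥ 976).
2 of 2 constraints hold, so this is a separating equilibrium.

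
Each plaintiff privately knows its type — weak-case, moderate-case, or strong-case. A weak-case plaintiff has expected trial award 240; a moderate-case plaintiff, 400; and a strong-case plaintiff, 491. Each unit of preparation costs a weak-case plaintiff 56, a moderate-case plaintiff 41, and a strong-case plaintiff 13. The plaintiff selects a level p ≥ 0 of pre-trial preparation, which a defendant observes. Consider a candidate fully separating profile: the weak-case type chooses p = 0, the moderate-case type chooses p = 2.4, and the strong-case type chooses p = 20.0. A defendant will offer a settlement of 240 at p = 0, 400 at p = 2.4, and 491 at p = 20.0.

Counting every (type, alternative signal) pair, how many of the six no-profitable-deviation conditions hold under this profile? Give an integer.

Moderate-case (own payoff 400 − 41×2.4 = 301.6): to p=0 gives 240 → no gain ✓; to p=20.0 gives 491 − 41×20.0 = -329 → no gain ✓.
Weak-case (own payoff 240): to p=2.4 gives 400 − 56×2.4 = 265.6 → profitable ✗; to p=20.0 gives 491 − 56×20.0 = -629 → no gain ✓.
Strong-case (own payoff 491 − 13×20.0 = 231): to p=0 gives 240 → profitable ✗; to p=2.4 gives 400 − 13×2.4 = 368.8 → profitable ✗.
3 of the 6 constraints hold; not an equilibrium.

3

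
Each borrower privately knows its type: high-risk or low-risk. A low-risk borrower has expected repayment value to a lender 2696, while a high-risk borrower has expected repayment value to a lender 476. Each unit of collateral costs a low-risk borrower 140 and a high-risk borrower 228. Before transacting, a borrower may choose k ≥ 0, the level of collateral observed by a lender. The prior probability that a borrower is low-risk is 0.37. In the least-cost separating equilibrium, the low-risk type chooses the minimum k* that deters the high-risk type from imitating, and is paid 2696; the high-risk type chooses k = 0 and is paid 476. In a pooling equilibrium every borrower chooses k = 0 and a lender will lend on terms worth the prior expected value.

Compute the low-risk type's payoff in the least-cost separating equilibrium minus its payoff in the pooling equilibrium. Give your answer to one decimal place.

35.4

Least-cost separating signal: k* solves 476 = 2696 − 228·k*, so k* = (2696 − 476)/228 ≈ 9.7368.
Low-risk type's separating payoff: 2696 − 140 × k* = 2696 − 140 × (2696 − 476)/228 = 2696 − 310800/228 ≈ 1332.842.
Pooling payoff: 0.37 × 2696 + 0.63 × 476 = 1297.4.
Difference: 1332.842 − 1297.4 = 35.442, i.e. 35.4 to one decimal place.
The low-risk type prefers to separate.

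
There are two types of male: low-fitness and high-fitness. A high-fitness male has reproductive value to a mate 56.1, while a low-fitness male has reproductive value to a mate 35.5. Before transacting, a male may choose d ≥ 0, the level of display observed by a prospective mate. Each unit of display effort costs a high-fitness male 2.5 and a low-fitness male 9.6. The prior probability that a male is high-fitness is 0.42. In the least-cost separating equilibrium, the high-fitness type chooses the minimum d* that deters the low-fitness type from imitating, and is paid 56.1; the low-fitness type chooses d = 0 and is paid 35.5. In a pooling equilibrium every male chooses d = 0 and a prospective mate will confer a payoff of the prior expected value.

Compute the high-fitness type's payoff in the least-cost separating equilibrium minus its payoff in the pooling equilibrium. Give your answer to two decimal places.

6.58

Least-cost separating signal: d* solves 35.5 = 56.1 − 9.6·d*, so d* = (56.1 − 35.5)/9.6 ≈ 2.1458.
High-fitness type's separating payoff: 56.1 − 2.5 × d* = 56.1 − 2.5 × (56.1 − 35.5)/9.6 = 56.1 − 51.5/9.6 ≈ 50.7354.
Pooling payoff: 0.42 × 56.1 + 0.58 × 35.5 = 44.152.
Difference: 50.7354 − 44.152 = 6.5834, i.e. 6.58 to two decimal places.
The high-fitness type prefers to separate.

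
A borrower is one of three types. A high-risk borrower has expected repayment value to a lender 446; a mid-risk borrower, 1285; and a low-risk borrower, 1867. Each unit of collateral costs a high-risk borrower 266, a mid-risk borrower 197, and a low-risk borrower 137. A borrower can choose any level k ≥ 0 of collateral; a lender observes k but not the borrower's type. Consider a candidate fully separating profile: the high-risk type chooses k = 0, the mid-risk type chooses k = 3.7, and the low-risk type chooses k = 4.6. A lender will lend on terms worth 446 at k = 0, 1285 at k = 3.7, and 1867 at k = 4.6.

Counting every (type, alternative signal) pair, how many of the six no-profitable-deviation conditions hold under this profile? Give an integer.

4

Mid-risk (own payoff 1285 − 197×3.7 = 556.1): to k=0 gives 446 → no gain ✓; to k=4.6 gives 1867 − 197×4.6 = 960.8 → profitable ✗.
Low-risk (own payoff 1867 − 137×4.6 = 1236.8): to k=0 gives 446 → no gain ✓; to k=3.7 gives 1285 − 137×3.7 = 778.1 → no gain ✓.
High-risk (own payoff 446): to k=3.7 gives 1285 − 266×3.7 = 300.8 → no gain ✓; to k=4.6 gives 1867 − 266×4.6 = 643.4 → profitable ✗.
4 of the 6 constraints hold; not an equilibrium.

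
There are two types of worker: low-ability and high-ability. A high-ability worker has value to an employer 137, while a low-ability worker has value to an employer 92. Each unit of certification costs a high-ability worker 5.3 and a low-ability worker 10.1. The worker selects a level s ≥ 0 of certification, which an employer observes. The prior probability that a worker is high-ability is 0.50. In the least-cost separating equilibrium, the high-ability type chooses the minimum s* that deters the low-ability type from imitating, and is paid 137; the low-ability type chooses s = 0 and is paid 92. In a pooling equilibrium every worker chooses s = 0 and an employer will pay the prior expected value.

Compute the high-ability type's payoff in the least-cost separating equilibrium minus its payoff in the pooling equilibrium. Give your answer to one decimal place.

-1.1

Least-cost separating signal: s* solves 92 = 137 − 10.1·s*, so s* = (137 − 92)/10.1 ≈ 4.4554.
High-ability type's separating payoff: 137 − 5.3 × s* = 137 − 5.3 × (137 − 92)/10.1 = 137 − 238.5/10.1 ≈ 113.386.
Pooling payoff: 0.50 × 137 + 0.50 × 92 = 114.5.
Difference: 113.386 − 114.5 = -1.114, i.e. -1.1 to one decimal place.
The high-ability type would prefer the pooling outcome.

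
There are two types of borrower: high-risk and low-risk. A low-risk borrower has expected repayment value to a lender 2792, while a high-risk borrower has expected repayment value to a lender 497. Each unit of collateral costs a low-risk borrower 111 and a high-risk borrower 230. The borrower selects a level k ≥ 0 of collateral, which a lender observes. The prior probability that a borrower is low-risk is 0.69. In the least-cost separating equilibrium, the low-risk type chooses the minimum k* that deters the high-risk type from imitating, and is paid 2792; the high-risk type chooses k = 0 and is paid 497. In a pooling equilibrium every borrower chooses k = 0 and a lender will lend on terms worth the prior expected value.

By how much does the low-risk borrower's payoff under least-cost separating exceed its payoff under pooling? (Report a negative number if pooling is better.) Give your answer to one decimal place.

Least-cost separating signal: k* solves 497 = 2792 − 230·k*, so k* = (2792 − 497)/230 ≈ 9.9783.
Low-risk type's separating payoff: 2792 − 111 × k* = 2792 − 111 × (2792 − 497)/230 = 2792 − 254745/230 ≈ 1684.413.
Pooling payoff: 0.69 × 2792 + 0.31 × 497 = 2080.55.
Difference: 1684.413 − 2080.55 = -396.137, i.e. -396.1 to one decimal place.
The low-risk type would prefer the pooling outcome.

-396.1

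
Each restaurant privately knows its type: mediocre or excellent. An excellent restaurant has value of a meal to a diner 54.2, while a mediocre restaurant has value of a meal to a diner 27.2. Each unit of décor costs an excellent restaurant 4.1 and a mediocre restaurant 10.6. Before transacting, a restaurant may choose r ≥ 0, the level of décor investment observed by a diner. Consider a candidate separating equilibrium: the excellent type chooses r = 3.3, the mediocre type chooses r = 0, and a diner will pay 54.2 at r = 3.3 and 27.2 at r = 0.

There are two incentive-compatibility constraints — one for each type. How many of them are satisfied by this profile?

2

Mediocre type: stay at 0 → 27.2; mimic → 54.2 − 10.6 × 3.3 = 19.22. IC holds (27.2 ≥ 19.22).
Excellent type: signal → 54.2 − 4.1 × 3.3 = 40.67; deviate to 0 → 27.2. IC holds (40.67 ≥ 27.2).
2 of 2 constraints hold, so this is a separating equilibrium.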